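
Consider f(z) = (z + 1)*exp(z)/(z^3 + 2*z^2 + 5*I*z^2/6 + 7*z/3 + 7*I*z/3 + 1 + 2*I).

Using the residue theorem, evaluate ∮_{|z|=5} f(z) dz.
By the residue theorem, ∮_C f(z) dz = 2πi · (sum of the residues of f at the poles inside |z| = 5).

The denominator factors as (z + 1 - I)*(z + 1 + I/3)*(z + 3*I/2), so the singularities of f are simple poles at z = -1 + I, z = -1 - I/3, z = -3*I/2.
  |-1 + I|² = 2 < 25 = 5², so this pole is inside the contour.
  |-1 - I/3|² = 10/9 < 25 = 5², so this pole is inside the contour.
  |-3*I/2|² = 9/4 < 25 = 5², so this pole is inside the contour.

With P(z) = (z + 1)*exp(z) and Q(z) = z^3 + 2*z^2 + 5*I*z^2/6 + 7*z/3 + 7*I*z/3 + 1 + 2*I, each pole is simple, so Res(f, z₀) = P(z₀)/Q'(z₀) with Q'(z) = 3*z^2 + 4*z + 5*I*z/3 + 7/3 + 7*I/3.
  Res(f, -1 + I) = P(-1 + I)/Q'(-1 + I) = (I*exp(-1 + I))/(-10/3 - 4*I/3) = (-3/29 - 15*I/58)*exp(-1 + I)
  Res(f, -1 - I/3) = P(-1 - I/3)/Q'(-1 - I/3) = (-I*exp(-1 - I/3)/3)/(14/9 + 4*I/3) = (-9/85 - 21*I/170)*exp(-1 - I/3)
  Res(f, -3*I/2) = P(-3*I/2)/Q'(-3*I/2) = ((1 - 3*I/2)*exp(-3*I/2))/(-23/12 - 11*I/3) = (516/2465 + 942*I/2465)*exp(-3*I/2)

Sum of residues inside C: (516/2465 + 942*I/2465)*exp(-3*I/2) + (-3/29 - 15*I/58)*exp(-1 + I) + (-9/85 - 21*I/170)*exp(-1 - I/3)
∮_C f(z) dz = 2πi · ((516/2465 + 942*I/2465)*exp(-3*I/2) + (-3/29 - 15*I/58)*exp(-1 + I) + (-9/85 - 21*I/170)*exp(-1 - I/3)) = pi*(21/85 - 18*I/85)*exp(-1 - I/3) + pi*(15/29 - 6*I/29)*exp(-1 + I) + pi*(-1884/2465 + 1032*I/2465)*exp(-3*I/2)

Final answer: pi*(21/85 - 18*I/85)*exp(-1 - I/3) + pi*(15/29 - 6*I/29)*exp(-1 + I) + pi*(-1884/2465 + 1032*I/2465)*exp(-3*I/2)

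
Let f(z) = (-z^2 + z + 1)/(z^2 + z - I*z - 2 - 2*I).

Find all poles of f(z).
{-2, 1 + I}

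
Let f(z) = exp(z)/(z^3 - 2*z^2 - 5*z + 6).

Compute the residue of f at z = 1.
Write f(z) = P(z)/Q(z) with P(z) = exp(z) and Q(z) = z^3 - 2*z^2 - 5*z + 6.
The denominator factors as Q(z) = (z - 3)*(z + 2)*(z - 1), so z = 1 is a simple zero of Q and P is analytic there; z = 1 is therefore a simple pole and
  Res(f, z₀) = P(z₀)/Q'(z₀).

Q'(z) = 3*z^2 - 4*z - 5, so Q'(1) = -6.
P(1) = exp(1).

Res(f, 1) = (exp(1))/(-6) = -exp(1)/6

Final answer: -exp(1)/6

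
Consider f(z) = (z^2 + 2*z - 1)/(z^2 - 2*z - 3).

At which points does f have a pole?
{-1, 3}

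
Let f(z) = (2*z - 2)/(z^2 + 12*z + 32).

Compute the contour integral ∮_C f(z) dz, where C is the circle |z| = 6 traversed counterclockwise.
-5*I*pi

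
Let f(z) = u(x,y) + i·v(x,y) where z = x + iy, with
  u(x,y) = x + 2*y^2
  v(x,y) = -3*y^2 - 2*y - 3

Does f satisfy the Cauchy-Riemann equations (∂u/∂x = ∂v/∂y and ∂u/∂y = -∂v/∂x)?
∂u/∂x = 1
∂v/∂y = -6*y - 2
∂u/∂y = 4*y
∂v/∂x = 0
∂u/∂x ≠ ∂v/∂y and ∂u/∂y ≠ -∂v/∂x; the Cauchy-Riemann equations are not satisfied, so f is not analytic.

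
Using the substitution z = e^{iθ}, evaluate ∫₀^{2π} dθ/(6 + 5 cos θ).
2*sqrt(11)*pi/11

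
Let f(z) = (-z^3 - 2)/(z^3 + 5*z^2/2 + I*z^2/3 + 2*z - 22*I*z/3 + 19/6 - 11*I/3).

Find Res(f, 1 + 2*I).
3/1108 - 651*I/1108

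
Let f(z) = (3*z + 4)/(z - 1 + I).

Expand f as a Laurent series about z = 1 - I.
Put w = z - (1 - I), i.e. z = w + 1 - I. The denominator is w, so it suffices to rewrite the numerator in powers of w.

P(z) = 3*z + 4
P(w + 1 - I) = 7 - 3*I + 3*w

Dividing each term by w:
  f = (7 - 3*I)/w + 3

Substituting back w = z - 1 + I:
  f(z) = (7 - 3*I)/(z - 1 + I) + 3

The series is finite because the numerator is a polynomial; the negative powers form the principal part, and the coefficient of 1/(z - 1 + I) gives Res(f, 1 - I) = 7 - 3*I.

Final answer: (7 - 3*I)/(z - 1 + I) + 3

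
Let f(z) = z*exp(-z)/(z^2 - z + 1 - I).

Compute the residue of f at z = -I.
(2/5 + I/5)*exp(I)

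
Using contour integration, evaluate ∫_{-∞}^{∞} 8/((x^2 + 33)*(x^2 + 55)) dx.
Let f(z) = 8/((z^2 + 33)*(z^2 + 55)). The denominator has no real zeros and deg Q - deg P = 4 ≥ 2, so the integral of f over the upper semicircle |z| = R tends to 0 as R → ∞. Closing the contour in the upper half-plane,
  ∫_{-∞}^{∞} f(x) dx = 2πi · Σ Res(f, z_k)  over the poles with Im z_k > 0.

Zeros of the denominator: z^2 + 33 = 0 gives z = ±sqrt(33)*I; z^2 + 55 = 0 gives z = ±sqrt(55)*I.
Upper half-plane: z = sqrt(33)*I, z = sqrt(55)*I (simple).

Each pole is a simple zero of Q(z) = z^4 + 88*z^2 + 1815, so Res(f, z₀) = P(z₀)/Q'(z₀) with P(z) = 8, Q'(z) = 4*z^3 + 176*z:
  Res(f, sqrt(33)*I) = (8)/(44*sqrt(33)*I) = -2*sqrt(33)*I/363
  Res(f, sqrt(55)*I) = (8)/(-44*sqrt(55)*I) = 2*sqrt(55)*I/605

Sum of residues: 2*I*(-5*sqrt(33) + 3*sqrt(55))/1815
∫_{-∞}^{∞} f(x) dx = 2πi · (2*I*(-5*sqrt(33) + 3*sqrt(55))/1815) = 4*pi*(-3*sqrt(55) + 5*sqrt(33))/1815

Final answer: 4*pi*(-3*sqrt(55) + 5*sqrt(33))/1815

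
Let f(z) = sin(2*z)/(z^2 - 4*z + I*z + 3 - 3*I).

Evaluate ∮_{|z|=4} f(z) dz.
pi*(-2/5 - 4*I/5)*sin(2 - 2*I) + pi*(2/5 + 4*I/5)*sin(6)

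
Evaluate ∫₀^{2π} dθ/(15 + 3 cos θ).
Let J = ∫₀^{2π} dθ/(15 + 3 cos θ).
Put z = e^{iθ}: then cos θ = (z + 1/z)/2, dθ = dz/(iz), and z runs once counterclockwise around |z| = 1:
  J = ∮_{|z|=1} 1/(15 + 3*(z + 1/z)/2) · dz/(iz) = (2/i) ∮_{|z|=1} dz/(3*z^2 + 30*z + 3).
The roots of 3*z^2 + 30*z + 3 are z = (-15 ± sqrt(15^2 - 3^2))/3, with sqrt(216) = 6*sqrt(6); their product is 1, so only z₊ = -5 + 2*sqrt(6) lies inside the unit circle (z₋ = -5 - 2*sqrt(6) lies outside).
z₊ is a simple zero of q(z) = 3*z^2 + 30*z + 3, so Res(1/q, z₊) = 1/q'(z₊) with q'(z) = 6*z + 30; and q'(z₊) = 3*(z₊ - z₋) = 12*sqrt(6).
Therefore J = (2/i) · 2πi · 1/(12*sqrt(6)) = 2*pi/(6*sqrt(6)) = sqrt(6)*pi/18

Final answer: sqrt(6)*pi/18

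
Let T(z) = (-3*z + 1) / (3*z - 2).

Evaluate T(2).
Substitute z = 2:
  numerator:   -3*(2) + 1 = -5
  denominator: 3*(2) - 2 = 4
T(2) = (-5)/(4) = -5/4

Final answer: -5/4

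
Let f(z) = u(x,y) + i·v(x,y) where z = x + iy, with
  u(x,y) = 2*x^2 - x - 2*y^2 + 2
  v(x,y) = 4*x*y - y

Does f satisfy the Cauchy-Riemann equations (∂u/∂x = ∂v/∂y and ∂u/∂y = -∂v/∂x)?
∂u/∂x = 4*x - 1
∂v/∂y = 4*x - 1
∂u/∂y = -4*y
∂v/∂x = 4*y
∂u/∂x = ∂v/∂y and ∂u/∂y = -∂v/∂x hold identically; f is analytic.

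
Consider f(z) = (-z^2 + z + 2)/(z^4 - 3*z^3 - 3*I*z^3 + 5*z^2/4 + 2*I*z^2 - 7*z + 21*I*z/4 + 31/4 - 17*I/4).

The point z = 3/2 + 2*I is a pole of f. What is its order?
Factor the denominator:
  z^4 - 3*z^3 - 3*I*z^3 + 5*z^2/4 + 2*I*z^2 - 7*z + 21*I*z/4 + 31/4 - 17*I/4 = (z - 3/2 - 2*I)^2*(z - 1)*(z + 1 + I)

The numerator P(z) = -z^2 + z + 2 has P(3/2 + 2*I) = 21/4 - 4*I ≠ 0, so no factor of (z - 3/2 - 2*I) cancels.
Near z = 3/2 + 2*I we can therefore write f(z) = g(z)/(z - 3/2 - 2*I)^2 with g analytic at 3/2 + 2*I and g(3/2 + 2*I) ≠ 0 (g is the numerator divided by the remaining denominator factors).

Hence z = 3/2 + 2*I is a pole of order 2.

Final answer: 2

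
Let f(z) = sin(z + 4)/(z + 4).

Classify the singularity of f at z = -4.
removable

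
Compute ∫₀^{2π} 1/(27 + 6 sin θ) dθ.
2*sqrt(77)*pi/231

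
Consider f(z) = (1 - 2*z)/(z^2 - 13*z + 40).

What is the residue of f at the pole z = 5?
3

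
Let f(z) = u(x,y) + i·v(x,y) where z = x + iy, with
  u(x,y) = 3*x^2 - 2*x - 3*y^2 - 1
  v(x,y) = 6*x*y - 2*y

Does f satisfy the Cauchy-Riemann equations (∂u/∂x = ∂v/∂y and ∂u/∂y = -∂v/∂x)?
∂u/∂x = 6*x - 2
∂v/∂y = 6*x - 2
∂u/∂y = -6*y
∂v/∂x = 6*y
∂u/∂x = ∂v/∂y and ∂u/∂y = -∂v/∂x hold identically; f is analytic.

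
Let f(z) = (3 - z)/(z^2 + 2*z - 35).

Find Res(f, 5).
Write f(z) = P(z)/Q(z) with P(z) = 3 - z and Q(z) = z^2 + 2*z - 35.
The denominator factors as Q(z) = (z + 7)*(z - 5), so z = 5 is a simple zero of Q and P is analytic there; z = 5 is therefore a simple pole and
  Res(f, z₀) = P(z₀)/Q'(z₀).

Q'(z) = 2*z + 2, so Q'(5) = 12.
P(5) = -2.

Res(f, 5) = (-2)/(12) = -1/6

Final answer: -1/6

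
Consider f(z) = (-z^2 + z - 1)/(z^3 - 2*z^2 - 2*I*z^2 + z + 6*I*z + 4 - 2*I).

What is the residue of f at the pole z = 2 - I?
Write f(z) = P(z)/Q(z) with P(z) = -z^2 + z - 1 and Q(z) = z^3 - 2*z^2 - 2*I*z^2 + z + 6*I*z + 4 - 2*I.
The denominator factors as Q(z) = (z - I)*(z - 2 + I)*(z - 2*I), so z = 2 - I is a simple zero of Q and P is analytic there; z = 2 - I is therefore a simple pole and
  Res(f, z₀) = P(z₀)/Q'(z₀).

Q'(z) = 3*z^2 - 4*z - 4*I*z + 1 + 6*I, so Q'(2 - I) = -2 - 10*I.
P(2 - I) = -2 + 3*I.

Res(f, 2 - I) = (-2 + 3*I)/(-2 - 10*I) = -1/4 - I/4

Final answer: -1/4 - I/4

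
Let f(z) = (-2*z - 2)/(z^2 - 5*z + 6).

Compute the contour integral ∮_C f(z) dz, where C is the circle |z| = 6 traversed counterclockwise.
By the residue theorem, ∮_C f(z) dz = 2πi · (sum of the residues of f at the poles inside |z| = 6).

The denominator factors as (z - 2)*(z - 3), so the singularities of f are simple poles at z = 2, z = 3.
  |2|² = 4 < 36 = 6², so this pole is inside the contour.
  |3|² = 9 < 36 = 6², so this pole is inside the contour.

With P(z) = -2*z - 2 and Q(z) = z^2 - 5*z + 6, each pole is simple, so Res(f, z₀) = P(z₀)/Q'(z₀) with Q'(z) = 2*z - 5.
  Res(f, 2) = P(2)/Q'(2) = (-6)/(-1) = 6
  Res(f, 3) = P(3)/Q'(3) = (-8)/(1) = -8

Sum of residues inside C: -2
∮_C f(z) dz = 2πi · (-2) = -4*I*pi

Final answer: -4*I*pi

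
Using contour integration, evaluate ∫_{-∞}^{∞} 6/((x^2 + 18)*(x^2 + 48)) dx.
Let f(z) = 6/((z^2 + 18)*(z^2 + 48)). The denominator has no real zeros and deg Q - deg P = 4 ≥ 2, so the integral of f over the upper semicircle |z| = R tends to 0 as R → ∞. Closing the contour in the upper half-plane,
  ∫_{-∞}^{∞} f(x) dx = 2πi · Σ Res(f, z_k)  over the poles with Im z_k > 0.

Zeros of the denominator: z^2 + 18 = 0 gives z = ±3*sqrt(2)*I; z^2 + 48 = 0 gives z = ±4*sqrt(3)*I.
Upper half-plane: z = 3*sqrt(2)*I, z = 4*sqrt(3)*I (simple).

Each pole is a simple zero of Q(z) = z^4 + 66*z^2 + 864, so Res(f, z₀) = P(z₀)/Q'(z₀) with P(z) = 6, Q'(z) = 4*z^3 + 132*z:
  Res(f, 3*sqrt(2)*I) = (6)/(180*sqrt(2)*I) = -sqrt(2)*I/60
  Res(f, 4*sqrt(3)*I) = (6)/(-240*sqrt(3)*I) = sqrt(3)*I/120

Sum of residues: I*(-2*sqrt(2) + sqrt(3))/120
∫_{-∞}^{∞} f(x) dx = 2πi · (I*(-2*sqrt(2) + sqrt(3))/120) = pi*(-sqrt(3) + 2*sqrt(2))/60

Final answer: pi*(-sqrt(3) + 2*sqrt(2))/60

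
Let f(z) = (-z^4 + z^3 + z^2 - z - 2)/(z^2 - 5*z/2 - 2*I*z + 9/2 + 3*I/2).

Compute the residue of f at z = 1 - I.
Write f(z) = P(z)/Q(z) with P(z) = -z^4 + z^3 + z^2 - z - 2 and Q(z) = z^2 - 5*z/2 - 2*I*z + 9/2 + 3*I/2.
The denominator factors as Q(z) = (z - 3/2 - 3*I)*(z - 1 + I), so z = 1 - I is a simple zero of Q and P is analytic there; z = 1 - I is therefore a simple pole and
  Res(f, z₀) = P(z₀)/Q'(z₀).

Q'(z) = 2*z - 5/2 - 2*I, so Q'(1 - I) = -1/2 - 4*I.
P(1 - I) = -1 - 3*I.

Res(f, 1 - I) = (-1 - 3*I)/(-1/2 - 4*I) = 10/13 - 2*I/13

Final answer: 10/13 - 2*I/13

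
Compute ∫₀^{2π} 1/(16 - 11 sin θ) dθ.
Call the integral J. The integrand is 2π-periodic and we integrate over a full period, so shifting θ does not change the value (θ → θ + π/2 turns sin θ into cos θ; θ → θ + π flips the sign of the trig term). Hence
  J = ∫₀^{2π} dθ/(16 + 11 cos θ).
Put z = e^{iθ}: then cos θ = (z + 1/z)/2, dθ = dz/(iz), and z runs once counterclockwise around |z| = 1:
  J = ∮_{|z|=1} 1/(16 + 11*(z + 1/z)/2) · dz/(iz) = (2/i) ∮_{|z|=1} dz/(11*z^2 + 32*z + 11).
The roots of 11*z^2 + 32*z + 11 are z = (-16 ± sqrt(16^2 - 11^2))/11, with sqrt(135) = 3*sqrt(15); their product is 1, so only z₊ = -16/11 + 3*sqrt(15)/11 lies inside the unit circle (z₋ = -16/11 - 3*sqrt(15)/11 lies outside).
z₊ is a simple zero of q(z) = 11*z^2 + 32*z + 11, so Res(1/q, z₊) = 1/q'(z₊) with q'(z) = 22*z + 32; and q'(z₊) = 11*(z₊ - z₋) = 6*sqrt(15).
Therefore J = (2/i) · 2πi · 1/(6*sqrt(15)) = 2*pi/(3*sqrt(15)) = 2*sqrt(15)*pi/45

Final answer: 2*sqrt(15)*pi/45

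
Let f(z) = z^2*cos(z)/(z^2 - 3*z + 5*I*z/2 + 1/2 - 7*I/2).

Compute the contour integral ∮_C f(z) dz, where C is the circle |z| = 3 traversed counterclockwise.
By the residue theorem, ∮_C f(z) dz = 2πi · (sum of the residues of f at the poles inside |z| = 3).

The denominator factors as (z - 2 + 3*I/2)*(z - 1 + I), so the singularities of f are simple poles at z = 2 - 3*I/2, z = 1 - I.
  |2 - 3*I/2|² = 25/4 < 9 = 3², so this pole is inside the contour.
  |1 - I|² = 2 < 9 = 3², so this pole is inside the contour.

With P(z) = z^2*cos(z) and Q(z) = z^2 - 3*z + 5*I*z/2 + 1/2 - 7*I/2, each pole is simple, so Res(f, z₀) = P(z₀)/Q'(z₀) with Q'(z) = 2*z - 3 + 5*I/2.
  Res(f, 2 - 3*I/2) = P(2 - 3*I/2)/Q'(2 - 3*I/2) = ((7/4 - 6*I)*cos(2 - 3*I/2))/(1 - I/2) = (19/5 - 41*I/10)*cos(2 - 3*I/2)
  Res(f, 1 - I) = P(1 - I)/Q'(1 - I) = (-2*I*cos(1 - I))/(-1 + I/2) = (-4/5 + 8*I/5)*cos(1 - I)

Sum of residues inside C: (-4/5 + 8*I/5)*cos(1 - I) + (19/5 - 41*I/10)*cos(2 - 3*I/2)
∮_C f(z) dz = 2πi · ((-4/5 + 8*I/5)*cos(1 - I) + (19/5 - 41*I/10)*cos(2 - 3*I/2)) = pi*(-16/5 - 8*I/5)*cos(1 - I) + pi*(41/5 + 38*I/5)*cos(2 - 3*I/2)

Final answer: pi*(-16/5 - 8*I/5)*cos(1 - I) + pi*(41/5 + 38*I/5)*cos(2 - 3*I/2)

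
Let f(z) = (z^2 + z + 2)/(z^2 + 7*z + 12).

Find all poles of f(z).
{-4, -3}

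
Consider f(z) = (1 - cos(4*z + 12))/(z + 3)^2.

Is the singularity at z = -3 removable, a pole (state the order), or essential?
Let u = z + 3. The argument of cos is 4*z + 12 = 4u, so
  f = (1 - cos(4u))/u^2 = ((4u)^2/2 - (4u)^4/24 + ...)/u^2 = 8 - (32/3)*u^2 + ...
The Laurent expansion about u = 0 has no negative powers; equivalently lim_{z→-3} f(z) = 8 exists and is finite.
So the singularity is removable.

Final answer: removable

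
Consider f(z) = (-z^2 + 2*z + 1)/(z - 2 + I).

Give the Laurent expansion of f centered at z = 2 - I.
(2 + 2*I)/(z - 2 + I) - 2 + 2*I - (z - 2 + I)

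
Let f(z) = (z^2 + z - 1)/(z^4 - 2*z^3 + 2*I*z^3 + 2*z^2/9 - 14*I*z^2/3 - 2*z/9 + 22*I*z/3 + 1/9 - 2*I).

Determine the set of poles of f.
The singularities of f are the zeros of the denominator. Factoring,
  z^4 - 2*z^3 + 2*I*z^3 + 2*z^2/9 - 14*I*z^2/3 - 2*z/9 + 22*I*z/3 + 1/9 - 2*I = (z - 2/3 - I)*(z - 1/3)*(z + 1 + 2*I)*(z - 2 + I)
so the candidates are z = 2/3 + I, z = 1/3, z = -1 - 2*I, z = 2 - I.

Check the numerator P(z) = z^2 + z - 1 at each one:
  P(2/3 + I) = -8/9 + 7*I/3 ≠ 0, so z = 2/3 + I is a (simple) pole.
  P(1/3) = -5/9 ≠ 0, so z = 1/3 is a (simple) pole.
  P(-1 - 2*I) = -5 + 2*I ≠ 0, so z = -1 - 2*I is a (simple) pole.
  P(2 - I) = 4 - 5*I ≠ 0, so z = 2 - I is a (simple) pole.

Poles of f: {-1 - 2*I, 1/3, 2/3 + I, 2 - I}

Final answer: {-1 - 2*I, 1/3, 2/3 + I, 2 - I}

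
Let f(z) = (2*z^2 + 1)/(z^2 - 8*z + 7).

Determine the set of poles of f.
The singularities of f are the zeros of the denominator. Factoring,
  z^2 - 8*z + 7 = (z - 1)*(z - 7)
so the candidates are z = 1, z = 7.

Check the numerator P(z) = 2*z^2 + 1 at each one:
  P(1) = 3 ≠ 0, so z = 1 is a (simple) pole.
  P(7) = 99 ≠ 0, so z = 7 is a (simple) pole.

Poles of f: {1, 7}

Final answer: {1, 7}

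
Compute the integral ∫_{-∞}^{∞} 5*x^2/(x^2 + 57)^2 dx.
Let f(z) = 5*z^2/(z^2 + 57)^2. The denominator has no real zeros and deg Q - deg P = 2 ≥ 2, so the integral of f over the upper semicircle |z| = R tends to 0 as R → ∞. Closing the contour in the upper half-plane,
  ∫_{-∞}^{∞} f(x) dx = 2πi · Σ Res(f, z_k)  over the poles with Im z_k > 0.

Zeros of the denominator: z^2 + 57 = 0 gives z = ±sqrt(57)*I.
Upper half-plane: z = sqrt(57)*I (a pole of order 2).

Write f(z) = g(z)/(z - sqrt(57)*I)^2 with g(z) = 5*z^2/(z + sqrt(57)*I)^2. For a double pole, Res(f, z₀) = g'(z₀):
  g'(z) = 10*sqrt(57)*I*z/(z + sqrt(57)*I)^3
  Res(f, sqrt(57)*I) = g'(sqrt(57)*I) = -5*sqrt(57)*I/228

∫_{-∞}^{∞} f(x) dx = 2πi · (-5*sqrt(57)*I/228) = 5*sqrt(57)*pi/114

Final answer: 5*sqrt(57)*pi/114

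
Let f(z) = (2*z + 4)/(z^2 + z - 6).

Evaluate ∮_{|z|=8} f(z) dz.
By the residue theorem, ∮_C f(z) dz = 2πi · (sum of the residues of f at the poles inside |z| = 8).

The denominator factors as (z + 3)*(z - 2), so the singularities of f are simple poles at z = -3, z = 2.
  |-3|² = 9 < 64 = 8², so this pole is inside the contour.
  |2|² = 4 < 64 = 8², so this pole is inside the contour.

With P(z) = 2*z + 4 and Q(z) = z^2 + z - 6, each pole is simple, so Res(f, z₀) = P(z₀)/Q'(z₀) with Q'(z) = 2*z + 1.
  Res(f, -3) = P(-3)/Q'(-3) = (-2)/(-5) = 2/5
  Res(f, 2) = P(2)/Q'(2) = (8)/(5) = 8/5

Sum of residues inside C: 2
∮_C f(z) dz = 2πi · (2) = 4*I*pi

Final answer: 4*I*pi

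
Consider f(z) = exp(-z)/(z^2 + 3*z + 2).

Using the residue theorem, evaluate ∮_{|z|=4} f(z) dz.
-2*I*pi*exp(2) + 2*exp(1)*I*pi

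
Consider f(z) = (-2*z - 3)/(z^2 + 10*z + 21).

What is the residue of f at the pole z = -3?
Write f(z) = P(z)/Q(z) with P(z) = -2*z - 3 and Q(z) = z^2 + 10*z + 21.
The denominator factors as Q(z) = (z + 7)*(z + 3), so z = -3 is a simple zero of Q and P is analytic there; z = -3 is therefore a simple pole and
  Res(f, z₀) = P(z₀)/Q'(z₀).

Q'(z) = 2*z + 10, so Q'(-3) = 4.
P(-3) = 3.

Res(f, -3) = (3)/(4) = 3/4

Final answer: 3/4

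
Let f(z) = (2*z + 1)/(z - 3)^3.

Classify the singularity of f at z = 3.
pole of order 3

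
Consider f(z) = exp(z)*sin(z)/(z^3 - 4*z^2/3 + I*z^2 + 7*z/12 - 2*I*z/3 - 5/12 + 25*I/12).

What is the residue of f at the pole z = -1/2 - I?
Write f(z) = P(z)/Q(z) with P(z) = exp(z)*sin(z) and Q(z) = z^3 - 4*z^2/3 + I*z^2 + 7*z/12 - 2*I*z/3 - 5/12 + 25*I/12.
The denominator factors as Q(z) = (z - 1/3 - I)*(z + 1/2 + I)*(z - 3/2 + I), so z = -1/2 - I is a simple zero of Q and P is analytic there; z = -1/2 - I is therefore a simple pole and
  Res(f, z₀) = P(z₀)/Q'(z₀).

Q'(z) = 3*z^2 - 8*z/3 + 2*I*z + 7/12 - 2*I/3, so Q'(-1/2 - I) = 5/3 + 4*I.
P(-1/2 - I) = -exp(-1/2 - I)*sin(1/2 + I).

Res(f, -1/2 - I) = (-exp(-1/2 - I)*sin(1/2 + I))/(5/3 + 4*I) = (-15/169 + 36*I/169)*exp(-1/2 - I)*sin(1/2 + I)

Final answer: (-15/169 + 36*I/169)*exp(-1/2 - I)*sin(1/2 + I)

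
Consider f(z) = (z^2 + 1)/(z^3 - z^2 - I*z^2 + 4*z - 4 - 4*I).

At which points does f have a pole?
The singularities of f are the zeros of the denominator. Factoring,
  z^3 - z^2 - I*z^2 + 4*z - 4 - 4*I = (z - 1 - I)*(z + 2*I)*(z - 2*I)
so the candidates are z = 1 + I, z = -2*I, z = 2*I.

Check the numerator P(z) = z^2 + 1 at each one:
  P(1 + I) = 1 + 2*I ≠ 0, so z = 1 + I is a (simple) pole.
  P(-2*I) = -3 ≠ 0, so z = -2*I is a (simple) pole.
  P(2*I) = -3 ≠ 0, so z = 2*I is a (simple) pole.

Poles of f: {-2*I, 2*I, 1 + I}

Final answer: {-2*I, 2*I, 1 + I}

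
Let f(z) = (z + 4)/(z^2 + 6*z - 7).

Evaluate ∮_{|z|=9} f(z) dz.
By the residue theorem, ∮_C f(z) dz = 2πi · (sum of the residues of f at the poles inside |z| = 9).

The denominator factors as (z + 7)*(z - 1), so the singularities of f are simple poles at z = -7, z = 1.
  |-7|² = 49 < 81 = 9², so this pole is inside the contour.
  |1|² = 1 < 81 = 9², so this pole is inside the contour.

With P(z) = z + 4 and Q(z) = z^2 + 6*z - 7, each pole is simple, so Res(f, z₀) = P(z₀)/Q'(z₀) with Q'(z) = 2*z + 6.
  Res(f, -7) = P(-7)/Q'(-7) = (-3)/(-8) = 3/8
  Res(f, 1) = P(1)/Q'(1) = (5)/(8) = 5/8

Sum of residues inside C: 1
∮_C f(z) dz = 2πi · (1) = 2*I*pi

Final answer: 2*I*pi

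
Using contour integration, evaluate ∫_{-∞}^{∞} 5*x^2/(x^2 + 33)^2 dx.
5*sqrt(33)*pi/66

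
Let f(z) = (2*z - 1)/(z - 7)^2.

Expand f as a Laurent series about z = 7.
Put w = z - (7), i.e. z = w + 7. The denominator is w^2, so it suffices to rewrite the numerator in powers of w.

P(z) = 2*z - 1
P(w + 7) = 13 + 2*w

Dividing each term by w^2:
  f = 13/w^2 + 2/w

Substituting back w = z - 7:
  f(z) = 13/(z - 7)^2 + 2/(z - 7)

The series is finite because the numerator is a polynomial; the negative powers form the principal part, and the coefficient of 1/(z - 7) gives Res(f, 7) = 2.

Final answer: 13/(z - 7)^2 + 2/(z - 7)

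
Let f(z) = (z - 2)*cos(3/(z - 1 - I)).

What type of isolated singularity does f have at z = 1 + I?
Let u = z - 1 - I. Then
  cos(3/u) = Σ_{k≥0} (-1)^k (3)^(2k)/((2k)!·u^(2k)) = 1 - 9/(2*u^2) + 27/(8*u^4) + ...
which has infinitely many negative powers of u, so cos(3/(z - 1 - I)) has an essential singularity at z = 1 + I.
The extra factor z - 2 is a nonzero polynomial; if the product had at most a pole at z = 1 + I, dividing by that polynomial would leave cos(3/(z - 1 - I)) with at most a pole too — contradiction. (Equivalently, the product's Laurent series still has infinitely many negative powers.)
So the singularity is essential.

Final answer: essential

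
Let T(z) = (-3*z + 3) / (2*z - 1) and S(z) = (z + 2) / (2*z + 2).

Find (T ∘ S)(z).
3*z/2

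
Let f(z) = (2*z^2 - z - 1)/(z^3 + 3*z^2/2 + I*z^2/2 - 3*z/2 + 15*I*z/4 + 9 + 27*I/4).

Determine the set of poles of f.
The singularities of f are the zeros of the denominator. Factoring,
  z^3 + 3*z^2/2 + I*z^2/2 - 3*z/2 + 15*I*z/4 + 9 + 27*I/4 = (z - 3*I/2)*(z + 3)*(z - 3/2 + 2*I)
so the candidates are z = 3*I/2, z = -3, z = 3/2 - 2*I.

Check the numerator P(z) = 2*z^2 - z - 1 at each one:
  P(3*I/2) = -11/2 - 3*I/2 ≠ 0, so z = 3*I/2 is a (simple) pole.
  P(-3) = 20 ≠ 0, so z = -3 is a (simple) pole.
  P(3/2 - 2*I) = -6 - 10*I ≠ 0, so z = 3/2 - 2*I is a (simple) pole.

Poles of f: {-3, 3*I/2, 3/2 - 2*I}

Final answer: {-3, 3*I/2, 3/2 - 2*I}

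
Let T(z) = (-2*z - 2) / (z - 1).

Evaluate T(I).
Substitute z = I:
  numerator:   -2*(I) - 2 = -2 - 2*I
  denominator: (I) - 1 = -1 + I
T(I) = (-2 - 2*I)/(-1 + I); multiplying numerator and denominator by the conjugate -1 - I gives (4*I)/2 = 2*I

Final answer: 2*I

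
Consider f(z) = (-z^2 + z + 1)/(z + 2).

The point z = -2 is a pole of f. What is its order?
Factor the denominator:
  z + 2 = (z + 2)

The numerator P(z) = -z^2 + z + 1 has P(-2) = -5 ≠ 0, so no factor of (z + 2) cancels.
Near z = -2 we can therefore write f(z) = g(z)/(z + 2) with g analytic at -2 and g(-2) ≠ 0 (g is just the numerator).

Hence z = -2 is a pole of order 1.

Final answer: 1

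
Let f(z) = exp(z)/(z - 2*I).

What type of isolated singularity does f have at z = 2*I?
Write f(z) = g(z)/(z - 2*I) with g(z) = exp(z).
g is entire and g(2*I) = exp(2*I) ≠ 0, so no factor of (z - 2*I) cancels: the Laurent expansion of f about z = 2*I starts at the power -1, i.e. lim_{z→z₀} (z - z₀) f(z) = exp(2*I) is finite and nonzero.
So z = 2*I is a pole of order 1.

Final answer: pole of order 1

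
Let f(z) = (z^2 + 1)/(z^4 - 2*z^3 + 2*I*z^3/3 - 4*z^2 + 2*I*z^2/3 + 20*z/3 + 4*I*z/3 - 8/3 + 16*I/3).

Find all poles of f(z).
{-2, -2*I/3, 1 + I, 3 - I}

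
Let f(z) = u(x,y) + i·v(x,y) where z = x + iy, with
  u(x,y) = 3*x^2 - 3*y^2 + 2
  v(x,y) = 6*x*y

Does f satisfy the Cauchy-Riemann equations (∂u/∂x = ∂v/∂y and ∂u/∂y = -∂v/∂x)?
∂u/∂x = 6*x
∂v/∂y = 6*x
∂u/∂y = -6*y
∂v/∂x = 6*y
∂u/∂x = ∂v/∂y and ∂u/∂y = -∂v/∂x hold identically; f is analytic.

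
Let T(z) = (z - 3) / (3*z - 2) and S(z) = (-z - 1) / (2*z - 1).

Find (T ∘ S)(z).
(T ∘ S)(z) = T(S(z)) = ((1)*S(z) + (-3))/((3)*S(z) + (-2)). Multiply numerator and denominator by 2*z - 1:
  numerator:   (1)*(-z - 1) + (-3)*(2*z - 1) = -7*z + 2
  denominator: (3)*(-z - 1) + (-2)*(2*z - 1) = -7*z - 1
(T ∘ S)(z) = (-7*z + 2)/(-7*z - 1) = (7*z - 2)/(7*z + 1)

Final answer: (7*z - 2)/(7*z + 1)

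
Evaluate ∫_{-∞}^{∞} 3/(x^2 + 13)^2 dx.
3*sqrt(13)*pi/338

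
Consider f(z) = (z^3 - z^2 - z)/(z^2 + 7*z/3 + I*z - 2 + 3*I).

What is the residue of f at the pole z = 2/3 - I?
-701/1170 + 149*I/390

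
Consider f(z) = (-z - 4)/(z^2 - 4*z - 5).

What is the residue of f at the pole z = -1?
1/2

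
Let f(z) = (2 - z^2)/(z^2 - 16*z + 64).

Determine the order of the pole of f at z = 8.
Factor the denominator:
  z^2 - 16*z + 64 = (z - 8)^2

The numerator P(z) = 2 - z^2 has P(8) = -62 ≠ 0, so no factor of (z - 8) cancels.
Near z = 8 we can therefore write f(z) = g(z)/(z - 8)^2 with g analytic at 8 and g(8) ≠ 0 (g is just the numerator).

Hence z = 8 is a pole of order 2.

Final answer: 2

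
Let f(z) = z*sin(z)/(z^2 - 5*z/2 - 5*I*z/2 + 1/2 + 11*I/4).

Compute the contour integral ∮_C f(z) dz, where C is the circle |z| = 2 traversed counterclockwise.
By the residue theorem, ∮_C f(z) dz = 2πi · (sum of the residues of f at the poles inside |z| = 2).

The denominator factors as (z - 1 - I/2)*(z - 3/2 - 2*I), so the singularities of f are simple poles at z = 1 + I/2, z = 3/2 + 2*I.
  |1 + I/2|² = 5/4 < 4 = 2², so this pole is inside the contour.
  |3/2 + 2*I|² = 25/4 > 4 = 2², so this pole is outside the contour.

With P(z) = z*sin(z) and Q(z) = z^2 - 5*z/2 - 5*I*z/2 + 1/2 + 11*I/4, each pole is simple, so Res(f, z₀) = P(z₀)/Q'(z₀) with Q'(z) = 2*z - 5/2 - 5*I/2.
  Res(f, 1 + I/2) = P(1 + I/2)/Q'(1 + I/2) = ((1 + I/2)*sin(1 + I/2))/(-1/2 - 3*I/2) = (-1/2 + I/2)*sin(1 + I/2)

∮_C f(z) dz = 2πi · ((-1/2 + I/2)*sin(1 + I/2)) = pi*(-1 - I)*sin(1 + I/2)

Final answer: pi*(-1 - I)*sin(1 + I/2)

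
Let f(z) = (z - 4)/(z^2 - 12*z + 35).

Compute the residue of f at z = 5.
Write f(z) = P(z)/Q(z) with P(z) = z - 4 and Q(z) = z^2 - 12*z + 35.
The denominator factors as Q(z) = (z - 7)*(z - 5), so z = 5 is a simple zero of Q and P is analytic there; z = 5 is therefore a simple pole and
  Res(f, z₀) = P(z₀)/Q'(z₀).

Q'(z) = 2*z - 12, so Q'(5) = -2.
P(5) = 1.

Res(f, 5) = (1)/(-2) = -1/2

Final answer: -1/2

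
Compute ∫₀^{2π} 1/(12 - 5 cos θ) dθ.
Call the integral J. The integrand is 2π-periodic and we integrate over a full period, so shifting θ does not change the value (θ → θ + π flips the sign of the trig term). Hence
  J = ∫₀^{2π} dθ/(12 + 5 cos θ).
Put z = e^{iθ}: then cos θ = (z + 1/z)/2, dθ = dz/(iz), and z runs once counterclockwise around |z| = 1:
  J = ∮_{|z|=1} 1/(12 + 5*(z + 1/z)/2) · dz/(iz) = (2/i) ∮_{|z|=1} dz/(5*z^2 + 24*z + 5).
The roots of 5*z^2 + 24*z + 5 are z = (-12 ± sqrt(12^2 - 5^2))/5, with sqrt(119) = sqrt(119); their product is 1, so only z₊ = -12/5 + sqrt(119)/5 lies inside the unit circle (z₋ = -12/5 - sqrt(119)/5 lies outside).
z₊ is a simple zero of q(z) = 5*z^2 + 24*z + 5, so Res(1/q, z₊) = 1/q'(z₊) with q'(z) = 10*z + 24; and q'(z₊) = 5*(z₊ - z₋) = 2*sqrt(119).
Therefore J = (2/i) · 2πi · 1/(2*sqrt(119)) = 2*pi/(sqrt(119)) = 2*sqrt(119)*pi/119

Final answer: 2*sqrt(119)*pi/119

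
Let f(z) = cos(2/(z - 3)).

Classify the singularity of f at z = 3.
Let u = z - 3. Then
  cos(2/u) = Σ_{k≥0} (-1)^k (2)^(2k)/((2k)!·u^(2k)) = 1 - 2/u^2 + 2/(3*u^4) + ...
which has infinitely many negative powers of u, so cos(2/(z - 3)) has an essential singularity at z = 3.
So the singularity is essential.

Final answer: essential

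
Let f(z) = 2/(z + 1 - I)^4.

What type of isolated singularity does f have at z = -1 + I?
Write f(z) = g(z)/(z + 1 - I)^4 with g(z) = 2.
g is entire and g(-1 + I) = 2 ≠ 0, so no factor of (z + 1 - I) cancels: the Laurent expansion of f about z = -1 + I starts at the power -4, i.e. lim_{z→z₀} (z - z₀)^4 f(z) = 2 is finite and nonzero.
So z = -1 + I is a pole of order 4.

Final answer: pole of order 4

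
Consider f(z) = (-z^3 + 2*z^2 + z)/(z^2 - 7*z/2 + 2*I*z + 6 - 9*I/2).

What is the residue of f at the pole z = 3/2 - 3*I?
Write f(z) = P(z)/Q(z) with P(z) = -z^3 + 2*z^2 + z and Q(z) = z^2 - 7*z/2 + 2*I*z + 6 - 9*I/2.
The denominator factors as Q(z) = (z - 3/2 + 3*I)*(z - 2 - I), so z = 3/2 - 3*I is a simple zero of Q and P is analytic there; z = 3/2 - 3*I is therefore a simple pole and
  Res(f, z₀) = P(z₀)/Q'(z₀).

Q'(z) = 2*z - 7/2 + 2*I, so Q'(3/2 - 3*I) = -1/2 - 4*I.
P(3/2 - 3*I) = 201/8 - 111*I/4.

Res(f, 3/2 - 3*I) = (201/8 - 111*I/4)/(-1/2 - 4*I) = 315/52 + 183*I/26

Final answer: 315/52 + 183*I/26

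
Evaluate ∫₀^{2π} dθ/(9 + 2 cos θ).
Let J = ∫₀^{2π} dθ/(9 + 2 cos θ).
Put z = e^{iθ}: then cos θ = (z + 1/z)/2, dθ = dz/(iz), and z runs once counterclockwise around |z| = 1:
  J = ∮_{|z|=1} 1/(9 + 2*(z + 1/z)/2) · dz/(iz) = (2/i) ∮_{|z|=1} dz/(2*z^2 + 18*z + 2).
The roots of 2*z^2 + 18*z + 2 are z = (-9 ± sqrt(9^2 - 2^2))/2, with sqrt(77) = sqrt(77); their product is 1, so only z₊ = -9/2 + sqrt(77)/2 lies inside the unit circle (z₋ = -9/2 - sqrt(77)/2 lies outside).
z₊ is a simple zero of q(z) = 2*z^2 + 18*z + 2, so Res(1/q, z₊) = 1/q'(z₊) with q'(z) = 4*z + 18; and q'(z₊) = 2*(z₊ - z₋) = 2*sqrt(77).
Therefore J = (2/i) · 2πi · 1/(2*sqrt(77)) = 2*pi/(sqrt(77)) = 2*sqrt(77)*pi/77

Final answer: 2*sqrt(77)*pi/77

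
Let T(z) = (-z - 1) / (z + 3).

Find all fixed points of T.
T(z) = z means -z - 1 = z*(z + 3), i.e.
  z^2 + 4*z + 1 = 0.
Discriminant: (4)^2 - 4*(1)*(1) = 12, so the roots are real.
  z = (-4 ± sqrt(12))/(2*(1))
Fixed points: {-2 - sqrt(3), -2 + sqrt(3)}

Final answer: {-2 - sqrt(3), -2 + sqrt(3)}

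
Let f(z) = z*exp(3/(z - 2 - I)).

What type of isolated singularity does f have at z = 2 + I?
Let u = z - 2 - I. Then
  e^(3/u) = Σ_{k≥0} (3)^k/(k!·u^k) = 1 + 3/u + 9/(2*u^2) + 9/(2*u^3) + ...
which has infinitely many negative powers of u, so exp(3/(z - 2 - I)) has an essential singularity at z = 2 + I.
The extra factor z is a nonzero polynomial; if the product had at most a pole at z = 2 + I, dividing by that polynomial would leave exp(3/(z - 2 - I)) with at most a pole too — contradiction. (Equivalently, the product's Laurent series still has infinitely many negative powers.)
So the singularity is essential.

Final answer: essential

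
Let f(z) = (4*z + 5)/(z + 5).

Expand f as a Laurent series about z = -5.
Put w = z - (-5), i.e. z = w - 5. The denominator is w, so it suffices to rewrite the numerator in powers of w.

P(z) = 4*z + 5
P(w - 5) = -15 + 4*w

Dividing each term by w:
  f = -15/w + 4

Substituting back w = z + 5:
  f(z) = -15/(z + 5) + 4

The series is finite because the numerator is a polynomial; the negative powers form the principal part, and the coefficient of 1/(z + 5) gives Res(f, -5) = -15.

Final answer: -15/(z + 5) + 4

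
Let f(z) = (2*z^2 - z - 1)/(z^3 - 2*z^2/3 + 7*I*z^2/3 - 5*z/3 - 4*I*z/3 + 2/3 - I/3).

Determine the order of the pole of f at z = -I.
2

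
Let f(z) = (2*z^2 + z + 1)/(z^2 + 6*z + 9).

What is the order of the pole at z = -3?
Factor the denominator:
  z^2 + 6*z + 9 = (z + 3)^2

The numerator P(z) = 2*z^2 + z + 1 has P(-3) = 16 ≠ 0, so no factor of (z + 3) cancels.
Near z = -3 we can therefore write f(z) = g(z)/(z + 3)^2 with g analytic at -3 and g(-3) ≠ 0 (g is just the numerator).

Hence z = -3 is a pole of order 2.

Final answer: 2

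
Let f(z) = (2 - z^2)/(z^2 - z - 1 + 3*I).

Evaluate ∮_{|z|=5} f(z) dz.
By the residue theorem, ∮_C f(z) dz = 2πi · (sum of the residues of f at the poles inside |z| = 5).

The denominator factors as (z + 1 - I)*(z - 2 + I), so the singularities of f are simple poles at z = -1 + I, z = 2 - I.
  |-1 + I|² = 2 < 25 = 5², so this pole is inside the contour.
  |2 - I|² = 5 < 25 = 5², so this pole is inside the contour.

With P(z) = 2 - z^2 and Q(z) = z^2 - z - 1 + 3*I, each pole is simple, so Res(f, z₀) = P(z₀)/Q'(z₀) with Q'(z) = 2*z - 1.
  Res(f, -1 + I) = P(-1 + I)/Q'(-1 + I) = (2 + 2*I)/(-3 + 2*I) = -2/13 - 10*I/13
  Res(f, 2 - I) = P(2 - I)/Q'(2 - I) = (-1 + 4*I)/(3 - 2*I) = -11/13 + 10*I/13

Sum of residues inside C: -1
∮_C f(z) dz = 2πi · (-1) = -2*I*pi

Final answer: -2*I*pi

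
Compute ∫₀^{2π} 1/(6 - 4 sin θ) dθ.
Call the integral J. The integrand is 2π-periodic and we integrate over a full period, so shifting θ does not change the value (θ → θ + π/2 turns sin θ into cos θ; θ → θ + π flips the sign of the trig term). Hence
  J = ∫₀^{2π} dθ/(6 + 4 cos θ).
Put z = e^{iθ}: then cos θ = (z + 1/z)/2, dθ = dz/(iz), and z runs once counterclockwise around |z| = 1:
  J = ∮_{|z|=1} 1/(6 + 4*(z + 1/z)/2) · dz/(iz) = (2/i) ∮_{|z|=1} dz/(4*z^2 + 12*z + 4).
The roots of 4*z^2 + 12*z + 4 are z = (-6 ± sqrt(6^2 - 4^2))/4, with sqrt(20) = 2*sqrt(5); their product is 1, so only z₊ = -3/2 + sqrt(5)/2 lies inside the unit circle (z₋ = -3/2 - sqrt(5)/2 lies outside).
z₊ is a simple zero of q(z) = 4*z^2 + 12*z + 4, so Res(1/q, z₊) = 1/q'(z₊) with q'(z) = 8*z + 12; and q'(z₊) = 4*(z₊ - z₋) = 4*sqrt(5).
Therefore J = (2/i) · 2πi · 1/(4*sqrt(5)) = 2*pi/(2*sqrt(5)) = sqrt(5)*pi/5

Final answer: sqrt(5)*pi/5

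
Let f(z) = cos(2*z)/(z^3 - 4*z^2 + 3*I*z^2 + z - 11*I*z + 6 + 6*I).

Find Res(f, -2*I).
Write f(z) = P(z)/Q(z) with P(z) = cos(2*z) and Q(z) = z^3 - 4*z^2 + 3*I*z^2 + z - 11*I*z + 6 + 6*I.
The denominator factors as Q(z) = (z - 3)*(z - 1 + I)*(z + 2*I), so z = -2*I is a simple zero of Q and P is analytic there; z = -2*I is therefore a simple pole and
  Res(f, z₀) = P(z₀)/Q'(z₀).

Q'(z) = 3*z^2 - 8*z + 6*I*z + 1 - 11*I, so Q'(-2*I) = 1 + 5*I.
P(-2*I) = cosh(4).

Res(f, -2*I) = (cosh(4))/(1 + 5*I) = (1/26 - 5*I/26)*cosh(4)

Final answer: (1/26 - 5*I/26)*cosh(4)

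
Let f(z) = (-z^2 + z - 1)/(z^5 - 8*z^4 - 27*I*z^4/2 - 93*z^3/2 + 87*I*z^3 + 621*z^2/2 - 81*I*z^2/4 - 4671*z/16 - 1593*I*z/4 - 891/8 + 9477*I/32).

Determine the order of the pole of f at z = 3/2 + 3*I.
4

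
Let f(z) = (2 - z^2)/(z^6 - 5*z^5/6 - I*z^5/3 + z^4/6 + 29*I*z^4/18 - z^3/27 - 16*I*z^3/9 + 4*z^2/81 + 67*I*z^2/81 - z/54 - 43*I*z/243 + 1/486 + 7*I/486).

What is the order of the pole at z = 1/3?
Factor the denominator:
  z^6 - 5*z^5/6 - I*z^5/3 + z^4/6 + 29*I*z^4/18 - z^3/27 - 16*I*z^3/9 + 4*z^2/81 + 67*I*z^2/81 - z/54 - 43*I*z/243 + 1/486 + 7*I/486 = (z - 1/3)^4*(z + 1 - I)*(z - 1/2 + 2*I/3)

The numerator P(z) = 2 - z^2 has P(1/3) = 17/9 ≠ 0, so no factor of (z - 1/3) cancels.
Near z = 1/3 we can therefore write f(z) = g(z)/(z - 1/3)^4 with g analytic at 1/3 and g(1/3) ≠ 0 (g is the numerator divided by the remaining denominator factors).

Hence z = 1/3 is a pole of order 4.

Final answer: 4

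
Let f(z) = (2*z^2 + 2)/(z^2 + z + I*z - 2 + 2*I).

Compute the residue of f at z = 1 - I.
Write f(z) = P(z)/Q(z) with P(z) = 2*z^2 + 2 and Q(z) = z^2 + z + I*z - 2 + 2*I.
The denominator factors as Q(z) = (z + 2)*(z - 1 + I), so z = 1 - I is a simple zero of Q and P is analytic there; z = 1 - I is therefore a simple pole and
  Res(f, z₀) = P(z₀)/Q'(z₀).

Q'(z) = 2*z + 1 + I, so Q'(1 - I) = 3 - I.
P(1 - I) = 2 - 4*I.

Res(f, 1 - I) = (2 - 4*I)/(3 - I) = 1 - I

Final answer: 1 - I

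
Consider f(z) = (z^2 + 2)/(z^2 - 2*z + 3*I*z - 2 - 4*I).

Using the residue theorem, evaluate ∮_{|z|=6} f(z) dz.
By the residue theorem, ∮_C f(z) dz = 2πi · (sum of the residues of f at the poles inside |z| = 6).

The denominator factors as (z + 2*I)*(z - 2 + I), so the singularities of f are simple poles at z = -2*I, z = 2 - I.
  |-2*I|² = 4 < 36 = 6², so this pole is inside the contour.
  |2 - I|² = 5 < 36 = 6², so this pole is inside the contour.

With P(z) = z^2 + 2 and Q(z) = z^2 - 2*z + 3*I*z - 2 - 4*I, each pole is simple, so Res(f, z₀) = P(z₀)/Q'(z₀) with Q'(z) = 2*z - 2 + 3*I.
  Res(f, -2*I) = P(-2*I)/Q'(-2*I) = (-2)/(-2 - I) = 4/5 - 2*I/5
  Res(f, 2 - I) = P(2 - I)/Q'(2 - I) = (5 - 4*I)/(2 + I) = 6/5 - 13*I/5

Sum of residues inside C: 2 - 3*I
∮_C f(z) dz = 2πi · (2 - 3*I) = pi*(6 + 4*I)

Final answer: pi*(6 + 4*I)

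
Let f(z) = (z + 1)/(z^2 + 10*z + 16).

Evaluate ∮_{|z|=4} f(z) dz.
-I*pi/3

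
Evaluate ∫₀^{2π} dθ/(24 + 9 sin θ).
Call the integral J. The integrand is 2π-periodic and we integrate over a full period, so shifting θ does not change the value (θ → θ + π/2 turns sin θ into cos θ). Hence
  J = ∫₀^{2π} dθ/(24 + 9 cos θ).
Put z = e^{iθ}: then cos θ = (z + 1/z)/2, dθ = dz/(iz), and z runs once counterclockwise around |z| = 1:
  J = ∮_{|z|=1} 1/(24 + 9*(z + 1/z)/2) · dz/(iz) = (2/i) ∮_{|z|=1} dz/(9*z^2 + 48*z + 9).
The roots of 9*z^2 + 48*z + 9 are z = (-24 ± sqrt(24^2 - 9^2))/9, with sqrt(495) = 3*sqrt(55); their product is 1, so only z₊ = -8/3 + sqrt(55)/3 lies inside the unit circle (z₋ = -8/3 - sqrt(55)/3 lies outside).
z₊ is a simple zero of q(z) = 9*z^2 + 48*z + 9, so Res(1/q, z₊) = 1/q'(z₊) with q'(z) = 18*z + 48; and q'(z₊) = 9*(z₊ - z₋) = 6*sqrt(55).
Therefore J = (2/i) · 2πi · 1/(6*sqrt(55)) = 2*pi/(3*sqrt(55)) = 2*sqrt(55)*pi/165

Final answer: 2*sqrt(55)*pi/165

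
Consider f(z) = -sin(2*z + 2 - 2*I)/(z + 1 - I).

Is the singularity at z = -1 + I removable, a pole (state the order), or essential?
Let u = z + 1 - I. The argument of sin is 2*z + 2 - 2*I = 2u, so
  f = -sin(2u)/u = -((2u) - (2u)^3/6 + ...)/u = -2 + (4/3)*u^2 - ...
The Laurent expansion about u = 0 has no negative powers; equivalently lim_{z→-1 + I} f(z) = -2 exists and is finite.
So the singularity is removable.

Final answer: removable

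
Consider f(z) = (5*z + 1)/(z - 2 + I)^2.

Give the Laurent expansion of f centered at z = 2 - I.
Put w = z - (2 - I), i.e. z = w + 2 - I. The denominator is w^2, so it suffices to rewrite the numerator in powers of w.

P(z) = 5*z + 1
P(w + 2 - I) = 11 - 5*I + 5*w

Dividing each term by w^2:
  f = (11 - 5*I)/w^2 + 5/w

Substituting back w = z - 2 + I:
  f(z) = (11 - 5*I)/(z - 2 + I)^2 + 5/(z - 2 + I)

The series is finite because the numerator is a polynomial; the negative powers form the principal part, and the coefficient of 1/(z - 2 + I) gives Res(f, 2 - I) = 5.

Final answer: (11 - 5*I)/(z - 2 + I)^2 + 5/(z - 2 + I)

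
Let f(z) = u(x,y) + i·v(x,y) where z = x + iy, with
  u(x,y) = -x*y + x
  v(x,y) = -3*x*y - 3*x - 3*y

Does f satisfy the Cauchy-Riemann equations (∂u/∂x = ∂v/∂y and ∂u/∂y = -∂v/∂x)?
∂u/∂x = 1 - y
∂v/∂y = -3*x - 3
∂u/∂y = -x
∂v/∂x = -3*y - 3
∂u/∂x ≠ ∂v/∂y and ∂u/∂y ≠ -∂v/∂x; the Cauchy-Riemann equations are not satisfied, so f is not analytic.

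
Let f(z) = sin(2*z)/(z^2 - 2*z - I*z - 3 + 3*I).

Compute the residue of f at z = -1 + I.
(4/17 + I/17)*sin(2 - 2*I)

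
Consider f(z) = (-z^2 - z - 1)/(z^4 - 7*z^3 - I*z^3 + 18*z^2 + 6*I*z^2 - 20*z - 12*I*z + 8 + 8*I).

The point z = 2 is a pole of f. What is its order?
Factor the denominator:
  z^4 - 7*z^3 - I*z^3 + 18*z^2 + 6*I*z^2 - 20*z - 12*I*z + 8 + 8*I = (z - 2)^3*(z - 1 - I)

The numerator P(z) = -z^2 - z - 1 has P(2) = -7 ≠ 0, so no factor of (z - 2) cancels.
Near z = 2 we can therefore write f(z) = g(z)/(z - 2)^3 with g analytic at 2 and g(2) ≠ 0 (g is the numerator divided by the remaining denominator factors).

Hence z = 2 is a pole of order 3.

Final answer: 3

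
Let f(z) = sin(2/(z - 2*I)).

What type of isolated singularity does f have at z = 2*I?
Let u = z - 2*I. Then
  sin(2/u) = Σ_{k≥0} (-1)^k (2)^(2k+1)/((2k+1)!·u^(2k+1)) = 2/u - 4/(3*u^3) + 4/(15*u^5) + ...
which has infinitely many negative powers of u, so sin(2/(z - 2*I)) has an essential singularity at z = 2*I.
So the singularity is essential.

Final answer: essential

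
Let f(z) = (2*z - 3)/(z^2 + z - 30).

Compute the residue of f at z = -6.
Write f(z) = P(z)/Q(z) with P(z) = 2*z - 3 and Q(z) = z^2 + z - 30.
The denominator factors as Q(z) = (z - 5)*(z + 6), so z = -6 is a simple zero of Q and P is analytic there; z = -6 is therefore a simple pole and
  Res(f, z₀) = P(z₀)/Q'(z₀).

Q'(z) = 2*z + 1, so Q'(-6) = -11.
P(-6) = -15.

Res(f, -6) = (-15)/(-11) = 15/11

Final answer: 15/11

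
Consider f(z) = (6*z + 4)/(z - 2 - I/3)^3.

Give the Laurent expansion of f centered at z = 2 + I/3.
Put w = z - (2 + I/3), i.e. z = w + 2 + I/3. The denominator is w^3, so it suffices to rewrite the numerator in powers of w.

P(z) = 6*z + 4
P(w + 2 + I/3) = 16 + 2*I + 6*w

Dividing each term by w^3:
  f = (16 + 2*I)/w^3 + 6/w^2

Substituting back w = z - 2 - I/3:
  f(z) = (16 + 2*I)/(z - 2 - I/3)^3 + 6/(z - 2 - I/3)^2

The series is finite because the numerator is a polynomial; the negative powers form the principal part.

Final answer: (16 + 2*I)/(z - 2 - I/3)^3 + 6/(z - 2 - I/3)^2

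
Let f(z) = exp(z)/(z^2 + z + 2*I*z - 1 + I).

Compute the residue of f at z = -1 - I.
-exp(-1 - I)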